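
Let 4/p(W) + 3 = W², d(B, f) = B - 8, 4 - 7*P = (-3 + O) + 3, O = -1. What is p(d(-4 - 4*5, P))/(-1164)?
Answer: -1/297111 ≈ -3.3657e-6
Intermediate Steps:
P = 5/7 (P = 4/7 - ((-3 - 1) + 3)/7 = 4/7 - (-4 + 3)/7 = 4/7 - ⅐*(-1) = 4/7 + ⅐ = 5/7 ≈ 0.71429)
d(B, f) = -8 + B
p(W) = 4/(-3 + W²)
p(d(-4 - 4*5, P))/(-1164) = (4/(-3 + (-8 + (-4 - 4*5))²))/(-1164) = (4/(-3 + (-8 + (-4 - 20))²))*(-1/1164) = (4/(-3 + (-8 - 24)²))*(-1/1164) = (4/(-3 + (-32)²))*(-1/1164) = (4/(-3 + 1024))*(-1/1164) = (4/1021)*(-1/1164) = -1/297111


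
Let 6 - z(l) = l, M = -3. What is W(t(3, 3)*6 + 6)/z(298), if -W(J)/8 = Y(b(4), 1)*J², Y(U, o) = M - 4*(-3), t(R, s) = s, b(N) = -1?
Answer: 10368/73 ≈ 142.03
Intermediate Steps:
Y(U, o) = 9 (Y(U, o) = -3 - 4*(-3) = -3 + 12 = 9)
z(l) = 6 - l
W(J) = -72*J²
W(t(3, 3)*6 + 6)/z(298) = (-72*(3*6 + 6)²)/(6 - 1*298) = (-72*(18 + 6)²)/(6 - 298) = -72*24²/(-292) = -72*576*(-1/292) = -41472*(-1/292) = 10368/73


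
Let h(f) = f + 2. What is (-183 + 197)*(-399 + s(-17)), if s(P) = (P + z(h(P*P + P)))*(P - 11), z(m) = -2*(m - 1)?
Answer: 215110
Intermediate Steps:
h(f) = 2 + f
z(m) = 2 - 2*m (z(m) = -2*(-1 + m) = 2 - 2*m)
s(P) = (-11 + P)*(-2 - P - 2*P**2) (s(P) = (P + (2 - 2*(2 + (P*P + P))))*(P - 11) = (P + (2 - 2*(2 + (P**2 + P))))*(-11 + P) = (P + (2 - 2*(2 + (P + P**2))))*(-11 + P) = (P + (2 - 2*(2 + P + P**2)))*(-11 + P) = (P + (2 + (-4 - 2*P - 2*P**2)))*(-11 + P) = (P + (-2 - 2*P - 2*P**2))*(-11 + P) = (-2 - P - 2*P**2)*(-11 + P) = (-11 + P)*(-2 - P - 2*P**2))
(-183 + 197)*(-399 + s(-17)) = (-183 + 197)*(-399 + (22 - 2*(-17)**3 + 9*(-17) + 21*(-17)**2)) = 14*(-399 + (22 - 2*(-4913) - 153 + 21*289)) = 14*(-399 + (22 + 9826 - 153 + 6069)) = 14*(-399 + 15764) = 14*15365 = 215110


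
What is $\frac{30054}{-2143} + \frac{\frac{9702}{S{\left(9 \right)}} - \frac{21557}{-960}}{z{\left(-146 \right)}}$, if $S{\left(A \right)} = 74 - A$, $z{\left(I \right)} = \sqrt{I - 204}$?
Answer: $- \frac{30054}{2143} - \frac{85721 i \sqrt{14}}{34944} \approx -14.024 - 9.1786 i$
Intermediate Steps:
$z{\left(I \right)} = \sqrt{-204 + I}$
$\frac{30054}{-2143} + \frac{\frac{9702}{S{\left(9 \right)}} - \frac{21557}{-960}}{z{\left(-146 \right)}} = \frac{30054}{-2143} + \frac{\frac{9702}{74 - 9} - \frac{21557}{-960}}{\sqrt{-204 - 146}} = 30054 \left(- \frac{1}{2143}\right) + \frac{\frac{9702}{74 - 9} - - \frac{21557}{960}}{\sqrt{-350}} = - \frac{30054}{2143} + \frac{\frac{9702}{65} + \frac{21557}{960}}{5 i \sqrt{14}} = - \frac{30054}{2143} + \left(9702 \cdot \frac{1}{65} + \frac{21557}{960}\right) \left(- \frac{i \sqrt{14}}{70}\right) = - \frac{30054}{2143} + \left(\frac{9702}{65} + \frac{21557}{960}\right) \left(- \frac{i \sqrt{14}}{70}\right) = - \frac{30054}{2143} + \frac{428605 \left(- \frac{i \sqrt{14}}{70}\right)}{2496} = - \frac{30054}{2143} - \frac{85721 i \sqrt{14}}{34944}$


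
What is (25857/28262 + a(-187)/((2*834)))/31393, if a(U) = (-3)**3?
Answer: 543159/18973050196 ≈ 2.8628e-5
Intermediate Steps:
a(U) = -27
(25857/28262 + a(-187)/((2*834)))/31393 = (25857/28262 - 27/(2*834))/31393 = (25857*(1/28262) - 27/1668)*(1/31393) = (1989/2174 - 27*1/1668)*(1/31393) = (1989/2174 - 9/556)*(1/31393) = (543159/604372)*(1/31393) = 543159/18973050196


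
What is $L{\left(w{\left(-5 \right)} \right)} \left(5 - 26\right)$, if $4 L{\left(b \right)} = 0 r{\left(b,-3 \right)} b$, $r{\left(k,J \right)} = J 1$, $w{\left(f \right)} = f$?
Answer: $0$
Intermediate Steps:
$r{\left(k,J \right)} = J$
$L{\left(b \right)} = 0$ ($L{\left(b \right)} = \frac{0 \left(-3\right) b}{4} = \frac{0 b}{4} = \frac{1}{4} \cdot 0 = 0$)
$L{\left(w{\left(-5 \right)} \right)} \left(5 - 26\right) = 0 \left(5 - 26\right) = 0 \left(-21\right) = 0$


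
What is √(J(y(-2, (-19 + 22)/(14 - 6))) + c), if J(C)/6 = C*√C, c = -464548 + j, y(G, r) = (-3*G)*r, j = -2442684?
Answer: I*√11628847/2 ≈ 1705.1*I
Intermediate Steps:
y(G, r) = -3*G*r
c = -2907232 (c = -464548 - 2442684 = -2907232)
J(C) = 6*C^(3/2) (J(C) = 6*(C*√C) = 6*C^(3/2))
√(J(y(-2, (-19 + 22)/(14 - 6))) + c) = √(6*(-3*(-2)*(-19 + 22)/(14 - 6))^(3/2) - 2907232) = √(6*(-3*(-2)*3/8)^(3/2) - 2907232) = √(6*(9/4)^(3/2) - 2907232) = √(6*(27/8) - 2907232) = √(81/4 - 2907232) = √(-11628847/4) = I*√11628847/2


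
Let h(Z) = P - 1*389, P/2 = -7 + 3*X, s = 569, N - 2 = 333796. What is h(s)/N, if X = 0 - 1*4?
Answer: -427/333798 ≈ -0.0012792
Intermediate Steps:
N = 333798 (N = 2 + 333796 = 333798)
X = -4 (X = 0 - 4 = -4)
P = -38 (P = 2*(-7 + 3*(-4)) = 2*(-7 - 12) = 2*(-19) = -38)
h(Z) = -427 (h(Z) = -38 - 1*389 = -38 - 389 = -427)
h(s)/N = -427/333798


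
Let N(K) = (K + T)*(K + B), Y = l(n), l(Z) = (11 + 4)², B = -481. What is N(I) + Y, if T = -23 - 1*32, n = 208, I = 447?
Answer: -13103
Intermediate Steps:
T = -55 (T = -23 - 32 = -55)
l(Z) = 225 (l(Z) = 15² = 225)
Y = 225
N(K) = (-481 + K)*(-55 + K) (N(K) = (K - 55)*(K - 481) = (-55 + K)*(-481 + K) = (-481 + K)*(-55 + K))
N(I) + Y = (26455 + 447² - 536*447) + 225 = (26455 + 199809 - 239592) + 225 = -13328 + 225 = -13103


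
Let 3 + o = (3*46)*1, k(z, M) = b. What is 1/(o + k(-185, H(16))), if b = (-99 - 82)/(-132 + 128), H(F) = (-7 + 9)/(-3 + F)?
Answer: 4/721 ≈ 0.0055479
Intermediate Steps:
H(F) = 2/(-3 + F)
b = 181/4 (b = -181/(-4) = -181*(-¼) = 181/4 ≈ 45.250)
k(z, M) = 181/4
o = 135 (o = -3 + (3*46)*1 = -3 + 138*1 = -3 + 138 = 135)
1/(o + k(-185, H(16))) = 1/(135 + 181/4) = 1/(721/4) = 4/721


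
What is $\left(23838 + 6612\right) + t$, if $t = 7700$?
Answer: $38150$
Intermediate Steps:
$\left(23838 + 6612\right) + t = \left(23838 + 6612\right) + 7700 = 30450 + 7700 = 38150$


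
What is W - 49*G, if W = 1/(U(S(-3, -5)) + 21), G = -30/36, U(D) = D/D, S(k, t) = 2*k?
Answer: 1349/33 ≈ 40.879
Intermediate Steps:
U(D) = 1
G = -⅚ (G = -30*1/36 = -⅚ ≈ -0.83333)
W = 1/22 (W = 1/(1 + 21) = 1/22 ≈ 0.045455)
W - 49*G = 1/22 - 49*(-⅚) = 1/22 + 245/6 = 1349/33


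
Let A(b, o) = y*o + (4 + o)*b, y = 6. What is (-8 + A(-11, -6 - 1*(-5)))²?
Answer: 2209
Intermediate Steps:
A(b, o) = 6*o + b*(4 + o) (A(b, o) = 6*o + (4 + o)*b = 6*o + b*(4 + o))
(-8 + A(-11, -6 - 1*(-5)))² = (-8 + (4*(-11) + 6*(-6 - 1*(-5)) - 11*(-6 - 1*(-5))))² = (-8 + (-44 + 6*(-6 + 5) - 11*(-6 + 5)))² = (-8 + (-44 + 6*(-1) - 11*(-1)))² = (-8 + (-44 - 6 + 11))² = (-8 - 39)² = (-47)² = 2209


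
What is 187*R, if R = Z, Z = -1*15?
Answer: -2805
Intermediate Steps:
Z = -15
R = -15
187*R = 187*(-15) = -2805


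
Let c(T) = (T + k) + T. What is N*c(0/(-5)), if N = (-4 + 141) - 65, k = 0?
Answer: 0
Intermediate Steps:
c(T) = 2*T (c(T) = (T + 0) + T = T + T = 2*T)
N = 72 (N = 137 - 65 = 72)
N*c(0/(-5)) = 72*(2*(0/(-5))) = 72*(2*(0*(-⅕))) = 72*(2*0) = 72*0 = 0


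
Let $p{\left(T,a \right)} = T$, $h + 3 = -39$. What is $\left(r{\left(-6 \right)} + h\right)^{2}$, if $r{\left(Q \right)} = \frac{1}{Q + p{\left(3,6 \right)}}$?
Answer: $\frac{16129}{9} \approx 1792.1$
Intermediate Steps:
$h = -42$ ($h = -3 - 39 = -42$)
$r{\left(Q \right)} = \frac{1}{3 + Q}$ ($r{\left(Q \right)} = \frac{1}{Q + 3} = \frac{1}{3 + Q}$)
$\left(r{\left(-6 \right)} + h\right)^{2} = \left(\frac{1}{3 - 6} - 42\right)^{2} = \left(\frac{1}{-3} - 42\right)^{2} = \left(- \frac{1}{3} - 42\right)^{2} = \left(- \frac{127}{3}\right)^{2} = \frac{16129}{9}$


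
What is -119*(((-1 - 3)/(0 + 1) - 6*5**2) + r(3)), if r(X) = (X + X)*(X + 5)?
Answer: 12614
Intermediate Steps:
r(X) = 2*X*(5 + X) (r(X) = (2*X)*(5 + X) = 2*X*(5 + X))
-119*(((-1 - 3)/(0 + 1) - 6*5**2) + r(3)) = -119*(((-1 - 3)/(0 + 1) - 6*5**2) + 2*3*(5 + 3)) = -119*((-4/1 - 6*25) + 2*3*8) = -119*((-4*1 - 150) + 48) = -119*((-4 - 150) + 48) = -119*(-154 + 48) = -119*(-106) = 12614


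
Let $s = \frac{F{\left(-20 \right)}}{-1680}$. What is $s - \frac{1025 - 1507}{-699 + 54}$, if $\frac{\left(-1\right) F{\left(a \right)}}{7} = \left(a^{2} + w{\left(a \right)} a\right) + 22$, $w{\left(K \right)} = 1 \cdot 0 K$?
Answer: $\frac{1739}{1720} \approx 1.011$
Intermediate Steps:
$w{\left(K \right)} = 0$ ($w{\left(K \right)} = 0 K = 0$)
$F{\left(a \right)} = -154 - 7 a^{2}$ ($F{\left(a \right)} = - 7 \left(\left(a^{2} + 0 a\right) + 22\right) = - 7 \left(\left(a^{2} + 0\right) + 22\right) = - 7 \left(a^{2} + 22\right) = - 7 \left(22 + a^{2}\right) = -154 - 7 a^{2}$)
$s = \frac{211}{120}$ ($s = \frac{-154 - 7 \left(-20\right)^{2}}{-1680} = \left(-154 - 2800\right) \left(- \frac{1}{1680}\right) = \left(-2954\right) \left(- \frac{1}{1680}\right) = \frac{211}{120} \approx 1.7583$)
$s - \frac{1025 - 1507}{-699 + 54} = \frac{211}{120} - \frac{1025 - 1507}{-699 + 54} = \frac{211}{120} - - \frac{482}{-645} = \frac{211}{120} - \left(-482\right) \left(- \frac{1}{645}\right) = \frac{211}{120} - \frac{482}{645} = \frac{1739}{1720}$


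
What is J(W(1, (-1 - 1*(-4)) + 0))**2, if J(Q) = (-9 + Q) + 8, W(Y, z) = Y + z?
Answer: 9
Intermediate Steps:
J(Q) = -1 + Q
J(W(1, (-1 - 1*(-4)) + 0))**2 = (-1 + (1 + ((-1 - 1*(-4)) + 0)))**2 = (-1 + (1 + ((-1 + 4) + 0)))**2 = (-1 + (1 + (3 + 0)))**2 = (-1 + (1 + 3))**2 = (-1 + 4)**2 = 3**2 = 9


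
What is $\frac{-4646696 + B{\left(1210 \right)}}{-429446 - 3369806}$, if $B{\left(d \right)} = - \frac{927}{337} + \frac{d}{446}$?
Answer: $\frac{87300963483}{71379396763} \approx 1.2231$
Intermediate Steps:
$B{\left(d \right)} = - \frac{927}{337} + \frac{d}{446}$ ($B{\left(d \right)} = \left(-927\right) \frac{1}{337} + d \frac{1}{446} = - \frac{927}{337} + \frac{d}{446}$)
$\frac{-4646696 + B{\left(1210 \right)}}{-429446 - 3369806} = \frac{-4646696 + \left(- \frac{927}{337} + \frac{1}{446} \cdot 1210\right)}{-429446 - 3369806} = \frac{-4646696 + \left(- \frac{927}{337} + \frac{605}{223}\right)}{-3799252} = \left(-4646696 - \frac{2836}{75151}\right) \left(- \frac{1}{3799252}\right) = \left(- \frac{349203853932}{75151}\right) \left(- \frac{1}{3799252}\right) = \frac{87300963483}{71379396763}$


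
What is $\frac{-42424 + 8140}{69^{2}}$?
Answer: $- \frac{11428}{1587} \approx -7.201$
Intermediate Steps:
$\frac{-42424 + 8140}{69^{2}} = - \frac{34284}{4761} = \left(-34284\right) \frac{1}{4761} = - \frac{11428}{1587}$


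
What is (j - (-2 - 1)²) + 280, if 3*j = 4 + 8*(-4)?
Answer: 785/3 ≈ 261.67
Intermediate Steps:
j = -28/3 (j = (4 + 8*(-4))/3 = (4 - 32)/3 = (⅓)*(-28) = -28/3 ≈ -9.3333)
(j - (-2 - 1)²) + 280 = (-28/3 - (-2 - 1)²) + 280 = (-28/3 - 1*(-3)²) + 280 = (-28/3 - 1*9) + 280 = (-28/3 - 9) + 280 = -55/3 + 280 = 785/3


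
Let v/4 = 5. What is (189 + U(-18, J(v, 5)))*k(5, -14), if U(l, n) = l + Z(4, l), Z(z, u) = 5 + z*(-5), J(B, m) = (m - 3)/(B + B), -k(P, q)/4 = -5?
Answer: 3120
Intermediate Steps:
v = 20 (v = 4*5 = 20)
k(P, q) = 20 (k(P, q) = -4*(-5) = 20)
J(B, m) = (-3 + m)/(2*B) (J(B, m) = (-3 + m)/((2*B)) = (-3 + m)*(1/(2*B)) = (-3 + m)/(2*B))
Z(z, u) = 5 - 5*z
U(l, n) = -15 + l (U(l, n) = l + (5 - 5*4) = l + (5 - 20) = l - 15 = -15 + l)
(189 + U(-18, J(v, 5)))*k(5, -14) = (189 + (-15 - 18))*20 = (189 - 33)*20 = 156*20 = 3120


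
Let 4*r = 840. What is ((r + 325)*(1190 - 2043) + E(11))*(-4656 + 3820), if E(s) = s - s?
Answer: 381512780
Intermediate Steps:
r = 210 (r = (¼)*840 = 210)
E(s) = 0
((r + 325)*(1190 - 2043) + E(11))*(-4656 + 3820) = ((210 + 325)*(1190 - 2043) + 0)*(-4656 + 3820) = (535*(-853) + 0)*(-836) = (-456355 + 0)*(-836) = -456355*(-836) = 381512780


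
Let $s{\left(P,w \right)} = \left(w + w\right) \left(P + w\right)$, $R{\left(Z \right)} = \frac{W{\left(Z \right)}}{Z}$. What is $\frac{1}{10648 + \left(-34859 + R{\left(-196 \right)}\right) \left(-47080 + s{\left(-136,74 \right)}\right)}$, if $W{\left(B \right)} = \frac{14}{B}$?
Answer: $\frac{343}{672636216304} \approx 5.0993 \cdot 10^{-10}$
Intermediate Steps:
$R{\left(Z \right)} = \frac{14}{Z^{2}}$ ($R{\left(Z \right)} = \frac{14 \frac{1}{Z}}{Z} = \frac{14}{Z^{2}}$)
$s{\left(P,w \right)} = 2 w \left(P + w\right)$
$\frac{1}{10648 + \left(-34859 + R{\left(-196 \right)}\right) \left(-47080 + s{\left(-136,74 \right)}\right)} = \frac{1}{10648 + \left(-34859 + \frac{14}{38416}\right) \left(-47080 + 2 \cdot 74 \left(-136 + 74\right)\right)} = \frac{1}{10648 + \left(-34859 + 14 \cdot \frac{1}{38416}\right) \left(-47080 + 2 \cdot 74 \left(-62\right)\right)} = \frac{1}{10648 + \left(-34859 + \frac{1}{2744}\right) \left(-47080 - 9176\right)} = \frac{1}{10648 - - \frac{672632564040}{343}} = \frac{1}{10648 + \frac{672632564040}{343}} = \frac{1}{\frac{672636216304}{343}} = \frac{343}{672636216304}$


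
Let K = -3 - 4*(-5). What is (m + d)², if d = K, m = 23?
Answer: 1600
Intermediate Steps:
K = 17 (K = -3 + 20 = 17)
d = 17
(m + d)² = (23 + 17)² = 40² = 1600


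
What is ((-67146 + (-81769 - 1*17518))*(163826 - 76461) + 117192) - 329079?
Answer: -14540630932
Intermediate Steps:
((-67146 + (-81769 - 1*17518))*(163826 - 76461) + 117192) - 329079 = ((-67146 + (-81769 - 17518))*87365 + 117192) - 329079 = ((-67146 - 99287)*87365 + 117192) - 329079 = (-166433*87365 + 117192) - 329079 = (-14540419045 + 117192) - 329079 = -14540301853 - 329079 = -14540630932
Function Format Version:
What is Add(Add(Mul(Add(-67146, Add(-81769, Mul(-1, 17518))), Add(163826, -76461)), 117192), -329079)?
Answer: -14540630932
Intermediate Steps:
Add(Add(Mul(Add(-67146, Add(-81769, Mul(-1, 17518))), Add(163826, -76461)), 117192), -329079) = Add(Add(Mul(Add(-67146, Add(-81769, -17518)), 87365), 117192), -329079) = Add(Add(Mul(Add(-67146, -99287), 87365), 117192), -329079) = Add(Add(Mul(-166433, 87365), 117192), -329079) = Add(Add(-14540419045, 117192), -329079) = Add(-14540301853, -329079) = -14540630932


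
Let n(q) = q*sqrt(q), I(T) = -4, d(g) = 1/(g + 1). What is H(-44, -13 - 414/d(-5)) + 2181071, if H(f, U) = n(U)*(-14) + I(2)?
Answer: 2181067 - 23002*sqrt(1643) ≈ 1.2487e+6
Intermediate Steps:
d(g) = 1/(1 + g)
n(q) = q**(3/2)
H(f, U) = -4 - 14*U**(3/2) (H(f, U) = U**(3/2)*(-14) - 4 = -14*U**(3/2) - 4 = -4 - 14*U**(3/2))
H(-44, -13 - 414/d(-5)) + 2181071 = (-4 - 14*(-13 - 414/(1/(1 - 5)))**(3/2)) + 2181071 = (-4 - 14*(-13 - 414/(1/(-4)))**(3/2)) + 2181071 = (-4 - 14*(-13 - 414/(-1/4))**(3/2)) + 2181071 = (-4 - 14*(-13 - 414*(-4))**(3/2)) + 2181071 = (-4 - 14*(-13 - 23*(-72))**(3/2)) + 2181071 = (-4 - 14*(-13 + 1656)**(3/2)) + 2181071 = (-4 - 23002*sqrt(1643)) + 2181071 = 2181067 - 23002*sqrt(1643)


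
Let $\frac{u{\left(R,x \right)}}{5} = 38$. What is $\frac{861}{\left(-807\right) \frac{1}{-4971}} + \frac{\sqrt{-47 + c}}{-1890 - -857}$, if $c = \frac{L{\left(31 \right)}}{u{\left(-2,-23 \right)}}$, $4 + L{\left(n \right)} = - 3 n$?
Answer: $\frac{1426677}{269} - \frac{3 i \sqrt{190570}}{196270} \approx 5303.6 - 0.0066726 i$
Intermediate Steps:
$u{\left(R,x \right)} = 190$ ($u{\left(R,x \right)} = 5 \cdot 38 = 190$)
$L{\left(n \right)} = -4 - 3 n$
$c = - \frac{97}{190}$ ($c = \frac{-4 - 93}{190} = \left(-4 - 93\right) \frac{1}{190} = \left(-97\right) \frac{1}{190} = - \frac{97}{190} \approx -0.51053$)
$\frac{861}{\left(-807\right) \frac{1}{-4971}} + \frac{\sqrt{-47 + c}}{-1890 - -857} = \frac{861}{\left(-807\right) \frac{1}{-4971}} + \frac{\sqrt{-47 - \frac{97}{190}}}{-1890 - -857} = \frac{861}{\left(-807\right) \left(- \frac{1}{4971}\right)} + \frac{\sqrt{- \frac{9027}{190}}}{-1890 + 857} = \frac{861}{\frac{269}{1657}} + \frac{\frac{3}{190} i \sqrt{190570}}{-1033} = 861 \cdot \frac{1657}{269} + \frac{3 i \sqrt{190570}}{190} \left(- \frac{1}{1033}\right) = \frac{1426677}{269} - \frac{3 i \sqrt{190570}}{196270}$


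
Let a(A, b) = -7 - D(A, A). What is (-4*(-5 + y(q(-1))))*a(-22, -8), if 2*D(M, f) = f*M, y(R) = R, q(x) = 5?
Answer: 0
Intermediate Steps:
D(M, f) = M*f/2 (D(M, f) = (f*M)/2 = (M*f)/2 = M*f/2)
a(A, b) = -7 - A**2/2 (a(A, b) = -7 - A*A/2 = -7 - A**2/2)
(-4*(-5 + y(q(-1))))*a(-22, -8) = (-4*(-5 + 5))*(-7 - 1/2*(-22)**2) = (-4*0)*(-7 - 1/2*484) = 0*(-7 - 242) = 0*(-249) = 0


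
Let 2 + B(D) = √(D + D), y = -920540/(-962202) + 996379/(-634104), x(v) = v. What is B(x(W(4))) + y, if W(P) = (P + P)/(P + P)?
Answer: -265878674069/101689356168 + √2 ≈ -1.2004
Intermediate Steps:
W(P) = 1 (W(P) = (2*P)/((2*P)) = (2*P)*(1/(2*P)) = 1)
y = -62499961733/101689356168 (y = -920540*(-1/962202) + 996379*(-1/634104) = 460270/481101 - 996379/634104 = -62499961733/101689356168 ≈ -0.61462)
B(D) = -2 + √2*√D (B(D) = -2 + √(D + D) = -2 + √(2*D) = -2 + √2*√D)
B(x(W(4))) + y = (-2 + √2*√1) - 62499961733/101689356168 = (-2 + √2*1) - 62499961733/101689356168 = (-2 + √2) - 62499961733/101689356168 = -265878674069/101689356168 + √2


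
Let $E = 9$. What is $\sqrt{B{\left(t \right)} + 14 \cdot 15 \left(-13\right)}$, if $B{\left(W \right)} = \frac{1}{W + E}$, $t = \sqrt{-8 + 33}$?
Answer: $\frac{i \sqrt{535066}}{14} \approx 52.249 i$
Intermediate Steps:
$t = 5$ ($t = \sqrt{25} = 5$)
$B{\left(W \right)} = \frac{1}{9 + W}$ ($B{\left(W \right)} = \frac{1}{W + 9} = \frac{1}{9 + W}$)
$\sqrt{B{\left(t \right)} + 14 \cdot 15 \left(-13\right)} = \sqrt{\frac{1}{9 + 5} + 14 \cdot 15 \left(-13\right)} = \sqrt{\frac{1}{14} + 210 \left(-13\right)} = \sqrt{\frac{1}{14} - 2730} = \sqrt{- \frac{38219}{14}} = \frac{i \sqrt{535066}}{14}$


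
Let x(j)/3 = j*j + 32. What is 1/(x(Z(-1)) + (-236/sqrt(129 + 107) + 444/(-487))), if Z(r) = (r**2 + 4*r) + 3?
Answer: 5637999/522114745 + 237169*sqrt(59)/1044229490 ≈ 0.012543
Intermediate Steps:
Z(r) = 3 + r**2 + 4*r
x(j) = 96 + 3*j**2 (x(j) = 3*(j*j + 32) = 3*(j**2 + 32) = 3*(32 + j**2) = 96 + 3*j**2)
1/(x(Z(-1)) + (-236/sqrt(129 + 107) + 444/(-487))) = 1/((96 + 3*(3 + (-1)**2 + 4*(-1))**2) + (-236/sqrt(129 + 107) + 444/(-487))) = 1/((96 + 3*(3 + 1 - 4)**2) + (-236*sqrt(59)/118 + 444*(-1/487))) = 1/((96 + 3*0**2) + (-236*sqrt(59)/118 - 444/487)) = 1/((96 + 3*0) + (-2*sqrt(59) - 444/487)) = 1/((96 + 0) + (-2*sqrt(59) - 444/487)) = 1/(96 + (-444/487 - 2*sqrt(59))) = 1/(46308/487 - 2*sqrt(59))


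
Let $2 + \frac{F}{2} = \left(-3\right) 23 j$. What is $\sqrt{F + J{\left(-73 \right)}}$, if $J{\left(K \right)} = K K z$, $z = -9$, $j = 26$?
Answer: $i \sqrt{51553} \approx 227.05 i$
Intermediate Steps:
$F = -3592$ ($F = -4 + 2 \left(-3\right) 23 \cdot 26 = -4 + 2 \left(\left(-69\right) 26\right) = -4 + 2 \left(-1794\right) = -4 - 3588 = -3592$)
$J{\left(K \right)} = - 9 K^{2}$ ($J{\left(K \right)} = K K \left(-9\right) = K^{2} \left(-9\right) = - 9 K^{2}$)
$\sqrt{F + J{\left(-73 \right)}} = \sqrt{-3592 - 9 \left(-73\right)^{2}} = \sqrt{-3592 - 47961} = \sqrt{-51553} = i \sqrt{51553}$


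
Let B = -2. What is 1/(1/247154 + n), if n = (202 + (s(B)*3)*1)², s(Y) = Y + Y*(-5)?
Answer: 247154/12623637705 ≈ 1.9579e-5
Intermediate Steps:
s(Y) = -4*Y (s(Y) = Y - 5*Y = -4*Y)
n = 51076 (n = (202 + (-4*(-2)*3)*1)² = (202 + (8*3)*1)² = (202 + 24*1)² = (202 + 24)² = 226² = 51076)
1/(1/247154 + n) = 1/(1/247154 + 51076) = 1/(12623637705/247154) = 247154/12623637705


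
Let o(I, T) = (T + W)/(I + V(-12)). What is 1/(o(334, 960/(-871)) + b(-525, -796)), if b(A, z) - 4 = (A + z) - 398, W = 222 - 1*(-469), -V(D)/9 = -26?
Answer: -494728/847857619 ≈ -0.00058350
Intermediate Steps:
V(D) = 234 (V(D) = -9*(-26) = 234)
W = 691 (W = 222 + 469 = 691)
b(A, z) = -394 + A + z (b(A, z) = 4 + ((A + z) - 398) = 4 + (-398 + A + z) = -394 + A + z)
o(I, T) = (691 + T)/(234 + I) (o(I, T) = (T + 691)/(I + 234) = (691 + T)/(234 + I))
1/(o(334, 960/(-871)) + b(-525, -796)) = 1/((691 + 960/(-871))/(234 + 334) + (-394 - 525 - 796)) = 1/((691 + 960*(-1/871))/568 - 1715) = 1/((691 - 960/871)/568 - 1715) = 1/((1/568)*(600901/871) - 1715) = 1/(600901/494728 - 1715) = 1/(-847857619/494728) = -494728/847857619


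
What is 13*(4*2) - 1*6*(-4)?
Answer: 128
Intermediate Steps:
13*(4*2) - 1*6*(-4) = 13*8 - 6*(-4) = 104 + 24 = 128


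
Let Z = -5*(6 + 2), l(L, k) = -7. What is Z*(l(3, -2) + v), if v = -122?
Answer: 5160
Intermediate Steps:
Z = -40 (Z = -5*8 = -40)
Z*(l(3, -2) + v) = -40*(-7 - 122) = -40*(-129) = 5160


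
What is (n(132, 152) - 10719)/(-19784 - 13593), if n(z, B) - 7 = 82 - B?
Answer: 10782/33377 ≈ 0.32304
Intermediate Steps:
n(z, B) = 89 - B (n(z, B) = 7 + (82 - B) = 89 - B)
(n(132, 152) - 10719)/(-19784 - 13593) = ((89 - 1*152) - 10719)/(-19784 - 13593) = ((89 - 152) - 10719)/(-33377) = (-63 - 10719)*(-1/33377) = -10782*(-1/33377) = 10782/33377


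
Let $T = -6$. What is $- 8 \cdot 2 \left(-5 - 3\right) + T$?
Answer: $122$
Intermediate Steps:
$- 8 \cdot 2 \left(-5 - 3\right) + T = - 8 \cdot 2 \left(-5 - 3\right) - 6 = - 8 \cdot 2 \left(-8\right) - 6 = \left(-8\right) \left(-16\right) - 6 = 128 - 6 = 122$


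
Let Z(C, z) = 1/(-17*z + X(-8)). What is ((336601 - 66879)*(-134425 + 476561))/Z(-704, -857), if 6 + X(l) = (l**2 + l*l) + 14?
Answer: 1357001019053360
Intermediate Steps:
X(l) = 8 + 2*l**2 (X(l) = -6 + ((l**2 + l*l) + 14) = -6 + ((l**2 + l**2) + 14) = -6 + (2*l**2 + 14) = -6 + (14 + 2*l**2) = 8 + 2*l**2)
Z(C, z) = 1/(136 - 17*z) (Z(C, z) = 1/(-17*z + (8 + 2*(-8)**2)) = 1/(-17*z + (8 + 2*64)) = 1/(-17*z + (8 + 128)) = 1/(-17*z + 136) = 1/(136 - 17*z))
((336601 - 66879)*(-134425 + 476561))/Z(-704, -857) = ((336601 - 66879)*(-134425 + 476561))/((-1/(-136 + 17*(-857)))) = (269722*342136)/((-1/(-136 - 14569))) = 92281606192/((-1/(-14705))) = 92281606192/((-1*(-1/14705))) = 92281606192/(1/14705) = 92281606192*14705 = 1357001019053360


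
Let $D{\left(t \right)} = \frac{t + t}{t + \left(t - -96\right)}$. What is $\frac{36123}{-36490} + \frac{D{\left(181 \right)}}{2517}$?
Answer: $- \frac{20814439649}{21032580570} \approx -0.98963$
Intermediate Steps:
$D{\left(t \right)} = \frac{2 t}{96 + 2 t}$ ($D{\left(t \right)} = \frac{2 t}{t + \left(t + 96\right)} = \frac{2 t}{t + \left(96 + t\right)} = \frac{2 t}{96 + 2 t}$)
$\frac{36123}{-36490} + \frac{D{\left(181 \right)}}{2517} = \frac{36123}{-36490} + \frac{181 \frac{1}{48 + 181}}{2517} = 36123 \left(- \frac{1}{36490}\right) + \frac{181}{229} \cdot \frac{1}{2517} = - \frac{36123}{36490} + 181 \cdot \frac{1}{229} \cdot \frac{1}{2517} = - \frac{36123}{36490} + \frac{181}{229} \cdot \frac{1}{2517} = - \frac{36123}{36490} + \frac{181}{576393} = - \frac{20814439649}{21032580570}$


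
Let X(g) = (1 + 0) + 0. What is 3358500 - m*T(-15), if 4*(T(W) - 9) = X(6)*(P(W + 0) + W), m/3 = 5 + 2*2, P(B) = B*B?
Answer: 6713679/2 ≈ 3.3568e+6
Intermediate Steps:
P(B) = B²
X(g) = 1 (X(g) = 1 + 0 = 1)
m = 27 (m = 3*(5 + 2*2) = 3*(5 + 4) = 3*9 = 27)
T(W) = 9 + W/4 + W²/4 (T(W) = 9 + (1*((W + 0)² + W))/4 = 9 + (1*(W² + W))/4 = 9 + (1*(W + W²))/4 = 9 + (W + W²)/4 = 9 + (W/4 + W²/4) = 9 + W/4 + W²/4)
3358500 - m*T(-15) = 3358500 - 27*(9 + (¼)*(-15) + (¼)*(-15)²) = 3358500 - 27*(9 - 15/4 + (¼)*225) = 3358500 - 27*(9 - 15/4 + 225/4) = 3358500 - 27*123/2 = 3358500 - 1*3321/2 = 3358500 - 3321/2 = 6713679/2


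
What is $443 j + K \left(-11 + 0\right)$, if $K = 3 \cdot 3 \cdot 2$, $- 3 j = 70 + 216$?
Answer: $- \frac{127292}{3} \approx -42431.0$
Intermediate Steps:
$j = - \frac{286}{3}$ ($j = - \frac{70 + 216}{3} = \left(- \frac{1}{3}\right) 286 = - \frac{286}{3} \approx -95.333$)
$K = 18$ ($K = 9 \cdot 2 = 18$)
$443 j + K \left(-11 + 0\right) = 443 \left(- \frac{286}{3}\right) + 18 \left(-11 + 0\right) = - \frac{126698}{3} + 18 \left(-11\right) = - \frac{126698}{3} - 198 = - \frac{127292}{3}$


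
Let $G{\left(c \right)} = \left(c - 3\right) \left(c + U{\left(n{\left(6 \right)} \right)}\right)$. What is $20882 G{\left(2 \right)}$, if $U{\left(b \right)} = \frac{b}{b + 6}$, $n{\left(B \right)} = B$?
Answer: $-52205$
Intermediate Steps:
$U{\left(b \right)} = \frac{b}{6 + b}$
$G{\left(c \right)} = \left(\frac{1}{2} + c\right) \left(-3 + c\right)$ ($G{\left(c \right)} = \left(c - 3\right) \left(c + \frac{6}{6 + 6}\right) = \left(-3 + c\right) \left(c + \frac{6}{12}\right) = \left(-3 + c\right) \left(c + 6 \cdot \frac{1}{12}\right) = \left(-3 + c\right) \left(c + \frac{1}{2}\right) = \left(-3 + c\right) \left(\frac{1}{2} + c\right) = \left(\frac{1}{2} + c\right) \left(-3 + c\right)$)
$20882 G{\left(2 \right)} = 20882 \left(- \frac{3}{2} + 2^{2} - 5\right) = 20882 \left(- \frac{3}{2} + 4 - 5\right) = 20882 \left(- \frac{5}{2}\right) = -52205$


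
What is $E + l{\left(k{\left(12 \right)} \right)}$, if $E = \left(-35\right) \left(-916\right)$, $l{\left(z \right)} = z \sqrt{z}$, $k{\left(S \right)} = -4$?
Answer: $32060 - 8 i \approx 32060.0 - 8.0 i$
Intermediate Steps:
$l{\left(z \right)} = z^{\frac{3}{2}}$
$E = 32060$
$E + l{\left(k{\left(12 \right)} \right)} = 32060 + \left(-4\right)^{\frac{3}{2}} = 32060 - 8 i$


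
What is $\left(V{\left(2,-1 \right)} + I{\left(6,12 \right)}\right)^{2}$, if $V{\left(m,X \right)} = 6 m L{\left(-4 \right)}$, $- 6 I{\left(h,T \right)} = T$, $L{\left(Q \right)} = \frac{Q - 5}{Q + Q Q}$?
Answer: $121$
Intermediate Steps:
$L{\left(Q \right)} = \frac{-5 + Q}{Q + Q^{2}}$
$I{\left(h,T \right)} = - \frac{T}{6}$
$V{\left(m,X \right)} = - \frac{9 m}{2}$ ($V{\left(m,X \right)} = 6 m \frac{-5 - 4}{\left(-4\right) \left(1 - 4\right)} = 6 m \left(\left(- \frac{1}{4}\right) \frac{1}{-3} \left(-9\right)\right) = 6 m \left(\left(- \frac{1}{4}\right) \left(- \frac{1}{3}\right) \left(-9\right)\right) = 6 m \left(- \frac{3}{4}\right) = - \frac{9 m}{2}$)
$\left(V{\left(2,-1 \right)} + I{\left(6,12 \right)}\right)^{2} = \left(\left(- \frac{9}{2}\right) 2 - 2\right)^{2} = \left(-9 - 2\right)^{2} = \left(-11\right)^{2} = 121$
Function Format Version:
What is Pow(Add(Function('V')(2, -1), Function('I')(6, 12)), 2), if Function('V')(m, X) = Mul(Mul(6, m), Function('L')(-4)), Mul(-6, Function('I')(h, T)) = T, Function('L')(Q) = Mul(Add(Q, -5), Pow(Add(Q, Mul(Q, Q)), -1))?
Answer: 121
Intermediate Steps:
Function('L')(Q) = Mul(Pow(Add(Q, Pow(Q, 2)), -1), Add(-5, Q)) (Function('L')(Q) = Mul(Add(-5, Q), Pow(Add(Q, Pow(Q, 2)), -1)) = Mul(Pow(Add(Q, Pow(Q, 2)), -1), Add(-5, Q)))
Function('I')(h, T) = Mul(Rational(-1, 6), T)
Function('V')(m, X) = Mul(Rational(-9, 2), m) (Function('V')(m, X) = Mul(Mul(6, m), Mul(Pow(-4, -1), Pow(Add(1, -4), -1), Add(-5, -4))) = Mul(Mul(6, m), Mul(Rational(-1, 4), Pow(-3, -1), -9)) = Mul(Mul(6, m), Mul(Rational(-1, 4), Rational(-1, 3), -9)) = Mul(Mul(6, m), Rational(-3, 4)) = Mul(Rational(-9, 2), m))
Pow(Add(Function('V')(2, -1), Function('I')(6, 12)), 2) = Pow(Add(Mul(Rational(-9, 2), 2), Mul(Rational(-1, 6), 12)), 2) = Pow(Add(-9, -2), 2) = Pow(-11, 2) = 121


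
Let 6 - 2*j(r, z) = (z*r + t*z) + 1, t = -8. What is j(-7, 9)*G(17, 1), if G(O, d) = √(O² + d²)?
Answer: 70*√290 ≈ 1192.1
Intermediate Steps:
j(r, z) = 5/2 + 4*z - r*z/2 (j(r, z) = 3 - ((z*r - 8*z) + 1)/2 = 3 - ((r*z - 8*z) + 1)/2 = 3 - ((-8*z + r*z) + 1)/2 = 3 - (1 - 8*z + r*z)/2 = 3 + (-½ + 4*z - r*z/2) = 5/2 + 4*z - r*z/2)
j(-7, 9)*G(17, 1) = (5/2 + 4*9 - ½*(-7)*9)*√(17² + 1²) = (5/2 + 36 + 63/2)*√(289 + 1) = 70*√290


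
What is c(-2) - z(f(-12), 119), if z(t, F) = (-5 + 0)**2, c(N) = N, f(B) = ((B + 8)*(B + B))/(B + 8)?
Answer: -27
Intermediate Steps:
f(B) = 2*B (f(B) = ((8 + B)*(2*B))/(8 + B) = (2*B*(8 + B))/(8 + B) = 2*B)
z(t, F) = 25 (z(t, F) = (-5)**2 = 25)
c(-2) - z(f(-12), 119) = -2 - 1*25 = -2 - 25 = -27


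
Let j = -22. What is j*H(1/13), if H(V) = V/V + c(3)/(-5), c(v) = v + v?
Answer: 22/5 ≈ 4.4000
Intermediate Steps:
c(v) = 2*v
H(V) = -⅕ (H(V) = V/V + (2*3)/(-5) = 1 + 6*(-⅕) = 1 - 6/5 = -⅕)
j*H(1/13) = -22*(-⅕) = 22/5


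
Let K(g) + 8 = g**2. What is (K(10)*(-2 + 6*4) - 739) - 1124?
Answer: 161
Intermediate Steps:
K(g) = -8 + g**2
(K(10)*(-2 + 6*4) - 739) - 1124 = ((-8 + 10**2)*(-2 + 6*4) - 739) - 1124 = ((-8 + 100)*(-2 + 24) - 739) - 1124 = (92*22 - 739) - 1124 = (2024 - 739) - 1124 = 1285 - 1124 = 161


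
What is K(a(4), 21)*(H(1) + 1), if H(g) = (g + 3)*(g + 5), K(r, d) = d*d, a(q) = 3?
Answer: 11025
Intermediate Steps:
K(r, d) = d**2
H(g) = (3 + g)*(5 + g)
K(a(4), 21)*(H(1) + 1) = 21**2*((15 + 1**2 + 8*1) + 1) = 441*((15 + 1 + 8) + 1) = 441*(24 + 1) = 441*25 = 11025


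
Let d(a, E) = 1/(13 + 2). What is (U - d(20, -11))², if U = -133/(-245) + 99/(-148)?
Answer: 358801/9659664 ≈ 0.037144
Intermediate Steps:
d(a, E) = 1/15
U = -653/5180 (U = -133*(-1/245) + 99*(-1/148) = 19/35 - 99/148 = -653/5180 ≈ -0.12606)
(U - d(20, -11))² = (-653/5180 - 1*1/15)² = (-653/5180 - 1/15)² = (-599/3108)² = 358801/9659664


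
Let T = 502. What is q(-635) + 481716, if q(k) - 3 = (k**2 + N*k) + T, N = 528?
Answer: 550166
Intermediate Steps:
q(k) = 505 + k**2 + 528*k (q(k) = 3 + ((k**2 + 528*k) + 502) = 3 + (502 + k**2 + 528*k) = 505 + k**2 + 528*k)
q(-635) + 481716 = (505 + (-635)**2 + 528*(-635)) + 481716 = (505 + 403225 - 335280) + 481716 = 68450 + 481716 = 550166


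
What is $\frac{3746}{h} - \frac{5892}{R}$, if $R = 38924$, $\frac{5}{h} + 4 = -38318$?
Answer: $- \frac{1396926044337}{48655} \approx -2.8711 \cdot 10^{7}$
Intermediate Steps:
$h = - \frac{5}{38322}$ ($h = \frac{5}{-4 - 38318} = \frac{5}{-38322} = 5 \left(- \frac{1}{38322}\right) = - \frac{5}{38322} \approx -0.00013047$)
$\frac{3746}{h} - \frac{5892}{R} = \frac{3746}{- \frac{5}{38322}} - \frac{5892}{38924} = 3746 \left(- \frac{38322}{5}\right) - \frac{1473}{9731} = - \frac{143554212}{5} - \frac{1473}{9731} = - \frac{1396926044337}{48655}$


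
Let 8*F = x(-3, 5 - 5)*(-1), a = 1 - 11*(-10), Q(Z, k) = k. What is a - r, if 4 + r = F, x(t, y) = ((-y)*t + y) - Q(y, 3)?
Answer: 917/8 ≈ 114.63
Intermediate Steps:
a = 111 (a = 1 + 110 = 111)
x(t, y) = -3 + y - t*y (x(t, y) = ((-y)*t + y) - 1*3 = (-t*y + y) - 3 = (y - t*y) - 3 = -3 + y - t*y)
F = 3/8 (F = ((-3 + (5 - 5) - 1*(-3)*(5 - 5))*(-1))/8 = ((-3 + 0 - 1*(-3)*0)*(-1))/8 = ((-3 + 0 + 0)*(-1))/8 = (-3*(-1))/8 = (⅛)*3 = 3/8 ≈ 0.37500)
r = -29/8 (r = -4 + 3/8 = -29/8 ≈ -3.6250)
a - r = 111 - 1*(-29/8) = 111 + 29/8 = 917/8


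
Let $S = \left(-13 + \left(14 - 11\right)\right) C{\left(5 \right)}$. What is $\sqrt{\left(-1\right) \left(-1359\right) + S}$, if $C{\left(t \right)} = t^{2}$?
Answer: $\sqrt{1109} \approx 33.302$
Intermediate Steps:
$S = -250$ ($S = \left(-13 + \left(14 - 11\right)\right) 5^{2} = \left(-13 + \left(14 - 11\right)\right) 25 = \left(-13 + 3\right) 25 = \left(-10\right) 25 = -250$)
$\sqrt{\left(-1\right) \left(-1359\right) + S} = \sqrt{\left(-1\right) \left(-1359\right) - 250} = \sqrt{1359 - 250} = \sqrt{1109}$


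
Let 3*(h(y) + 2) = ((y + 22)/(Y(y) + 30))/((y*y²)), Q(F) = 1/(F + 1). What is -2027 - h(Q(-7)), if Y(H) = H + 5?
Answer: -413793/209 ≈ -1979.9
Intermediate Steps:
Y(H) = 5 + H
Q(F) = 1/(1 + F)
h(y) = -2 + (22 + y)/(3*y³*(35 + y)) (h(y) = -2 + (((y + 22)/((5 + y) + 30))/((y*y²)))/3 = -2 + (((22 + y)/(35 + y))/(y³))/3 = -2 + (((22 + y)/(35 + y))/y³)/3 = -2 + ((22 + y)/(y³*(35 + y)))/3 = -2 + (22 + y)/(3*y³*(35 + y)))
-2027 - h(Q(-7)) = -2027 - (22 + 1/(1 - 7) - 210/(1 - 7)³ - 6/(1 - 7)⁴)/(3*(1/(1 - 7))³*(35 + 1/(1 - 7))) = -2027 - (22 + 1/(-6) - 210*(1/(-6))³ - 6*(1/(-6))⁴)/(3*(1/(-6))³*(35 + 1/(-6))) = -2027 - (22 - ⅙ - 210*(-⅙)³ - 6*(-⅙)⁴)/(3*(-⅙)³*(35 - ⅙)) = -2027 - (-216)*(22 - ⅙ - 210*(-1/216) - 6*1/1296)/(3*209/6) = -2027 - (-216)*6*(22 - ⅙ + 35/36 - 1/216)/(3*209) = -2027 - (-216)*6*4925/(3*209*216) = -2027 - 1*(-9850/209) = -2027 + 9850/209 = -413793/209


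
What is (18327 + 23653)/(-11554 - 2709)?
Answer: -41980/14263 ≈ -2.9433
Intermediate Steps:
(18327 + 23653)/(-11554 - 2709) = 41980/(-14263) = 41980*(-1/14263) = -41980/14263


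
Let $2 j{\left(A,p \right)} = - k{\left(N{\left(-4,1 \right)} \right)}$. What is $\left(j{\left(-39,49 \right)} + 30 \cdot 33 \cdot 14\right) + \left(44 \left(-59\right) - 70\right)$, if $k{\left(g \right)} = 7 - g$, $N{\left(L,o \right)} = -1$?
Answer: $11190$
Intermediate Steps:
$j{\left(A,p \right)} = -4$ ($j{\left(A,p \right)} = \frac{\left(-1\right) \left(7 - -1\right)}{2} = \frac{\left(-1\right) \left(7 + 1\right)}{2} = \frac{\left(-1\right) 8}{2} = \frac{1}{2} \left(-8\right) = -4$)
$\left(j{\left(-39,49 \right)} + 30 \cdot 33 \cdot 14\right) + \left(44 \left(-59\right) - 70\right) = \left(-4 + 30 \cdot 33 \cdot 14\right) + \left(44 \left(-59\right) - 70\right) = \left(-4 + 990 \cdot 14\right) - 2666 = \left(-4 + 13860\right) - 2666 = 13856 - 2666 = 11190$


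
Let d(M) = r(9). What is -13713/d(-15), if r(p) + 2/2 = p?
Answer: -13713/8 ≈ -1714.1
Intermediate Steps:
r(p) = -1 + p
d(M) = 8 (d(M) = -1 + 9 = 8)
-13713/d(-15) = -13713/8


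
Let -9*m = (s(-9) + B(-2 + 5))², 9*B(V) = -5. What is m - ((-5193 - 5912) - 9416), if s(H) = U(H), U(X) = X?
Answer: 14952413/729 ≈ 20511.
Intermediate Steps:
B(V) = -5/9 (B(V) = (⅑)*(-5) = -5/9)
s(H) = H
m = -7396/729 (m = -(-9 - 5/9)²/9 = -(-86/9)²/9 = -⅑*7396/81 = -7396/729 ≈ -10.145)
m - ((-5193 - 5912) - 9416) = -7396/729 - ((-5193 - 5912) - 9416) = -7396/729 - (-11105 - 9416) = -7396/729 - 1*(-20521) = -7396/729 + 20521 = 14952413/729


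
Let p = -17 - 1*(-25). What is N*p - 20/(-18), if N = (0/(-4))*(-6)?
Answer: 10/9 ≈ 1.1111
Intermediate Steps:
p = 8 (p = -17 + 25 = 8)
N = 0 (N = (0*(-¼))*(-6) = 0*(-6) = 0)
N*p - 20/(-18) = 0*8 - 20/(-18) = 0 - 20*(-1/18) = 0 + 10/9 = 10/9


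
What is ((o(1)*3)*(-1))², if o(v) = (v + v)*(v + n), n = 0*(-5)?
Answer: 36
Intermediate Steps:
n = 0
o(v) = 2*v² (o(v) = (v + v)*(v + 0) = (2*v)*v = 2*v²)
((o(1)*3)*(-1))² = (((2*1²)*3)*(-1))² = (((2*1)*3)*(-1))² = ((2*3)*(-1))² = (6*(-1))² = (-6)² = 36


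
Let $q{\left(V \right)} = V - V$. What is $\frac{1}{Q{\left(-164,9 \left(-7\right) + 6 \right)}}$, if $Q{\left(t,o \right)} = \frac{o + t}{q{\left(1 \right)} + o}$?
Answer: $\frac{57}{221} \approx 0.25792$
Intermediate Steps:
$q{\left(V \right)} = 0$
$Q{\left(t,o \right)} = \frac{o + t}{o}$ ($Q{\left(t,o \right)} = \frac{o + t}{0 + o} = \frac{o + t}{o}$)
$\frac{1}{Q{\left(-164,9 \left(-7\right) + 6 \right)}} = \frac{1}{\frac{1}{9 \left(-7\right) + 6} \left(\left(9 \left(-7\right) + 6\right) - 164\right)} = \frac{1}{\frac{1}{-63 + 6} \left(\left(-63 + 6\right) - 164\right)} = \frac{1}{\frac{1}{-57} \left(-57 - 164\right)} = \frac{1}{\left(- \frac{1}{57}\right) \left(-221\right)} = \frac{1}{\frac{221}{57}} = \frac{57}{221}$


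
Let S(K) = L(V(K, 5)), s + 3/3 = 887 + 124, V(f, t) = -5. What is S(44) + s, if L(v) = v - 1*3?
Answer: 1002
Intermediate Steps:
L(v) = -3 + v (L(v) = v - 3 = -3 + v)
s = 1010 (s = -1 + (887 + 124) = -1 + 1011 = 1010)
S(K) = -8 (S(K) = -3 - 5 = -8)
S(44) + s = -8 + 1010 = 1002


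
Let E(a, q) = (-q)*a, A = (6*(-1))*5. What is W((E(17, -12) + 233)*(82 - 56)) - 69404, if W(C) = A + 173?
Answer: -69261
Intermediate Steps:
A = -30 (A = -6*5 = -30)
E(a, q) = -a*q
W(C) = 143 (W(C) = -30 + 173 = 143)
W((E(17, -12) + 233)*(82 - 56)) - 69404 = 143 - 69404 = -69261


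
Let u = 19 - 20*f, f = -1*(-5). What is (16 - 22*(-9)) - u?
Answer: 295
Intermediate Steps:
f = 5
u = -81 (u = 19 - 20*5 = 19 - 100 = -81)
(16 - 22*(-9)) - u = (16 - 22*(-9)) - 1*(-81) = (16 + 198) + 81 = 214 + 81 = 295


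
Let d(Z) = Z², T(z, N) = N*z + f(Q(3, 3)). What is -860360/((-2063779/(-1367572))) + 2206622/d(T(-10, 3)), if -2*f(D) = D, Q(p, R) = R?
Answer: -4651726331478328/8191138851 ≈ -5.6790e+5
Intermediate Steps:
f(D) = -D/2
T(z, N) = -3/2 + N*z (T(z, N) = N*z - ½*3 = N*z - 3/2 = -3/2 + N*z)
-860360/((-2063779/(-1367572))) + 2206622/d(T(-10, 3)) = -860360/((-2063779/(-1367572))) + 2206622/((-3/2 + 3*(-10))²) = -860360/((-2063779*(-1/1367572))) + 2206622/((-3/2 - 30)²) = -860360/2063779/1367572 + 2206622/((-63/2)²) = -860360*1367572/2063779 + 2206622/(3969/4) = -1176604245920/2063779 + 2206622*(4/3969) = -1176604245920/2063779 + 8826488/3969 = -4651726331478328/8191138851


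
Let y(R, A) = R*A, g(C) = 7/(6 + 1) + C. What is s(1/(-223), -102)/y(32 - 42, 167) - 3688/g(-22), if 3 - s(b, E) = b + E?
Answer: 686478172/3910305 ≈ 175.56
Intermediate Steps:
g(C) = 1 + C (g(C) = 7/7 + C = 7*(⅐) + C = 1 + C)
y(R, A) = A*R
s(b, E) = 3 - E - b (s(b, E) = 3 - (b + E) = 3 - (E + b) = 3 + (-E - b) = 3 - E - b)
s(1/(-223), -102)/y(32 - 42, 167) - 3688/g(-22) = (3 - 1*(-102) - 1/(-223))/((167*(32 - 42))) - 3688/(1 - 22) = (3 + 102 - 1*(-1/223))/((167*(-10))) - 3688/(-21) = (3 + 102 + 1/223)/(-1670) - 3688*(-1/21) = (23416/223)*(-1/1670) + 3688/21 = -11708/186205 + 3688/21 = 686478172/3910305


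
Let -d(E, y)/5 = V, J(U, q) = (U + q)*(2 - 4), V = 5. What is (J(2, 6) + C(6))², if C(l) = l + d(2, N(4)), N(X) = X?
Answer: 1225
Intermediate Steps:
J(U, q) = -2*U - 2*q (J(U, q) = (U + q)*(-2) = -2*U - 2*q)
d(E, y) = -25 (d(E, y) = -5*5 = -25)
C(l) = -25 + l (C(l) = l - 25 = -25 + l)
(J(2, 6) + C(6))² = ((-2*2 - 2*6) + (-25 + 6))² = ((-4 - 12) - 19)² = (-16 - 19)² = (-35)² = 1225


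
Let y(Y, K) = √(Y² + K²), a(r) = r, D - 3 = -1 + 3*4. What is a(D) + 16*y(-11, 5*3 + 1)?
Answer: 14 + 16*√377 ≈ 324.66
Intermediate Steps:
D = 14 (D = 3 + (-1 + 3*4) = 3 + (-1 + 12) = 3 + 11 = 14)
y(Y, K) = √(K² + Y²)
a(D) + 16*y(-11, 5*3 + 1) = 14 + 16*√((5*3 + 1)² + (-11)²) = 14 + 16*√((15 + 1)² + 121) = 14 + 16*√(16² + 121) = 14 + 16*√(256 + 121) = 14 + 16*√377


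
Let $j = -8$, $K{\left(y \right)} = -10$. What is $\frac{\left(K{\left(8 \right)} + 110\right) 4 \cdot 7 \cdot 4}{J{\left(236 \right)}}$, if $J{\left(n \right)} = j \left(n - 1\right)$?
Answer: $- \frac{280}{47} \approx -5.9574$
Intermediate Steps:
$J{\left(n \right)} = 8 - 8 n$ ($J{\left(n \right)} = - 8 \left(n - 1\right) = - 8 \left(-1 + n\right) = 8 - 8 n$)
$\frac{\left(K{\left(8 \right)} + 110\right) 4 \cdot 7 \cdot 4}{J{\left(236 \right)}} = \frac{\left(-10 + 110\right) 4 \cdot 7 \cdot 4}{8 - 1888} = \frac{100 \cdot 28 \cdot 4}{8 - 1888} = \frac{100 \cdot 112}{-1880} = 11200 \left(- \frac{1}{1880}\right) = - \frac{280}{47}$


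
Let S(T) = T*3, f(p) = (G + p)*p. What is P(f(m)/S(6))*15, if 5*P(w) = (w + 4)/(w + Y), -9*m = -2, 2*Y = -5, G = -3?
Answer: -17346/3695 ≈ -4.6945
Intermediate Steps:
Y = -5/2 (Y = (½)*(-5) = -5/2 ≈ -2.5000)
m = 2/9 (m = -⅑*(-2) = 2/9 ≈ 0.22222)
f(p) = p*(-3 + p) (f(p) = (-3 + p)*p = p*(-3 + p))
S(T) = 3*T
P(w) = (4 + w)/(5*(-5/2 + w)) (P(w) = ((w + 4)/(w - 5/2))/5 = ((4 + w)/(-5/2 + w))/5 = (4 + w)/(5*(-5/2 + w)))
P(f(m)/S(6))*15 = (2*(4 + (2*(-3 + 2/9)/9)/((3*6)))/(5*(-5 + 2*((2*(-3 + 2/9)/9)/((3*6))))))*15 = (2*(4 + ((2/9)*(-25/9))/18)/(5*(-5 + 2*(((2/9)*(-25/9))/18))))*15 = (2*(4 - 50/81*1/18)/(5*(-5 + 2*(-50/81*1/18))))*15 = (2*(4 - 25/729)/(5*(-5 + 2*(-25/729))))*15 = ((⅖)*(2891/729)/(-5 - 50/729))*15 = ((⅖)*(2891/729)/(-3695/729))*15 = ((⅖)*(-729/3695)*(2891/729))*15 = -5782/18475*15 = -17346/3695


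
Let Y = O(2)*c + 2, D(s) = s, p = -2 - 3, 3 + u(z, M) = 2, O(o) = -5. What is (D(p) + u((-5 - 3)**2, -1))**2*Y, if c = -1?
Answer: 252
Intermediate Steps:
u(z, M) = -1 (u(z, M) = -3 + 2 = -1)
p = -5
Y = 7 (Y = -5*(-1) + 2 = 5 + 2 = 7)
(D(p) + u((-5 - 3)**2, -1))**2*Y = (-5 - 1)**2*7 = (-6)**2*7 = 36*7 = 252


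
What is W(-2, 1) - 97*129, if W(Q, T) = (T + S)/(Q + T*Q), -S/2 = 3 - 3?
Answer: -50053/4 ≈ -12513.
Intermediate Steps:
S = 0 (S = -2*(3 - 3) = -2*0 = 0)
W(Q, T) = T/(Q + Q*T) (W(Q, T) = (T + 0)/(Q + T*Q) = T/(Q + Q*T))
W(-2, 1) - 97*129 = 1/(-2*(1 + 1)) - 97*129 = 1*(-½)/2 - 12513 = 1*(-½)*(½) - 12513 = -¼ - 12513 = -50053/4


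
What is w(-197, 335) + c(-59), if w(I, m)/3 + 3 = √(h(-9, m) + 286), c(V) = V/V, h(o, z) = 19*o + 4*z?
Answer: -8 + 3*√1455 ≈ 106.43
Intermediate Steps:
h(o, z) = 4*z + 19*o
c(V) = 1
w(I, m) = -9 + 3*√(115 + 4*m) (w(I, m) = -9 + 3*√((4*m + 19*(-9)) + 286) = -9 + 3*√((4*m - 171) + 286) = -9 + 3*√((-171 + 4*m) + 286) = -9 + 3*√(115 + 4*m))
w(-197, 335) + c(-59) = (-9 + 3*√(115 + 4*335)) + 1 = (-9 + 3*√(115 + 1340)) + 1 = (-9 + 3*√1455) + 1 = -8 + 3*√1455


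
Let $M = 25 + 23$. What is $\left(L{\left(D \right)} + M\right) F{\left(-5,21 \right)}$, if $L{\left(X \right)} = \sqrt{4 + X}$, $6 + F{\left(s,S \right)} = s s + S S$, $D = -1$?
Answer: $22080 + 460 \sqrt{3} \approx 22877.0$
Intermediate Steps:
$F{\left(s,S \right)} = -6 + S^{2} + s^{2}$ ($F{\left(s,S \right)} = -6 + \left(s s + S S\right) = -6 + \left(s^{2} + S^{2}\right) = -6 + \left(S^{2} + s^{2}\right) = -6 + S^{2} + s^{2}$)
$M = 48$
$\left(L{\left(D \right)} + M\right) F{\left(-5,21 \right)} = \left(\sqrt{4 - 1} + 48\right) \left(-6 + 21^{2} + \left(-5\right)^{2}\right) = \left(\sqrt{3} + 48\right) \left(-6 + 441 + 25\right) = \left(48 + \sqrt{3}\right) 460 = 22080 + 460 \sqrt{3}$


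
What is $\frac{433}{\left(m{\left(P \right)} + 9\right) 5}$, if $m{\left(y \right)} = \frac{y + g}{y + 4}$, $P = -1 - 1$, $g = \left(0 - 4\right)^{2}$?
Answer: $\frac{433}{80} \approx 5.4125$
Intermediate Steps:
$g = 16$ ($g = \left(-4\right)^{2} = 16$)
$P = -2$
$m{\left(y \right)} = \frac{16 + y}{4 + y}$ ($m{\left(y \right)} = \frac{y + 16}{y + 4} = \frac{16 + y}{4 + y}$)
$\frac{433}{\left(m{\left(P \right)} + 9\right) 5} = \frac{433}{\left(\frac{16 - 2}{4 - 2} + 9\right) 5} = \frac{433}{\left(\frac{1}{2} \cdot 14 + 9\right) 5} = \frac{433}{\left(7 + 9\right) 5} = \frac{433}{16 \cdot 5} = \frac{433}{80}$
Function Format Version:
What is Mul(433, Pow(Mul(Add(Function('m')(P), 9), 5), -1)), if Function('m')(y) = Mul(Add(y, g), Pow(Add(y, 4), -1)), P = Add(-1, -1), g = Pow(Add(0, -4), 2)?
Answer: Rational(433, 80) ≈ 5.4125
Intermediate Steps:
g = 16 (g = Pow(-4, 2) = 16)
P = -2
Function('m')(y) = Mul(Pow(Add(4, y), -1), Add(16, y)) (Function('m')(y) = Mul(Add(y, 16), Pow(Add(y, 4), -1)) = Mul(Add(16, y), Pow(Add(4, y), -1)) = Mul(Pow(Add(4, y), -1), Add(16, y)))
Mul(433, Pow(Mul(Add(Function('m')(P), 9), 5), -1)) = Mul(433, Pow(Mul(Add(Mul(Pow(Add(4, -2), -1), Add(16, -2)), 9), 5), -1)) = Mul(433, Pow(Mul(Add(Mul(Pow(2, -1), 14), 9), 5), -1)) = Mul(433, Pow(Mul(Add(Mul(Rational(1, 2), 14), 9), 5), -1)) = Mul(433, Pow(Mul(Add(7, 9), 5), -1)) = Mul(433, Pow(Mul(16, 5), -1)) = Mul(433, Pow(80, -1)) = Mul(433, Rational(1, 80)) = Rational(433, 80)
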